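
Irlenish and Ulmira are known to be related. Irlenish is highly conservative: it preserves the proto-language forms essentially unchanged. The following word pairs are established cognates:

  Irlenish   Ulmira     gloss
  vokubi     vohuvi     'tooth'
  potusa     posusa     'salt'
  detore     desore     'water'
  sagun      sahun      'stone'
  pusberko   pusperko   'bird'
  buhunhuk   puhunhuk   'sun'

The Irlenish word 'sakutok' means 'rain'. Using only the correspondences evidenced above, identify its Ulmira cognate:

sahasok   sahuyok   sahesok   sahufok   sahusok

sahusok

vokubi ~ vohuvi — Irlenish k corresponds to Ulmira h between vowels (before a back vowel).
detore ~ desore — Irlenish t corresponds to Ulmira s between vowels (before a back vowel).
Applying these to Irlenish 'sakutok':
  sakutok → sahutok   (k→h between vowels (before a back vowel))
  sahutok → sahusok   (t→s between vowels (before a back vowel))
So the Ulmira cognate is 'sahusok'.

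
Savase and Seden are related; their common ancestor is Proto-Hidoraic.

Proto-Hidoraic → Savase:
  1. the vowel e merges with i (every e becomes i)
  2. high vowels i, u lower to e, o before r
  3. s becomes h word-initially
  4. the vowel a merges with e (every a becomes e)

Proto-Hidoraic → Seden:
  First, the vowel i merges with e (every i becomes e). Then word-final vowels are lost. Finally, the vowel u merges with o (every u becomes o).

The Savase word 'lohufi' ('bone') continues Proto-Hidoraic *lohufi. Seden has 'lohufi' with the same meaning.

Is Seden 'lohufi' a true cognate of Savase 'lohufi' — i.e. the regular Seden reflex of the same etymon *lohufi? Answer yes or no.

no

Derive the expected Seden reflex of *lohufi:
Seden: start from *lohufi.
  rule 1 (vowel merger): lohufi → lohufe
  rule 2 (apocope): lohufe → lohuf
  rule 3 (vowel merger): lohuf → lohof
  ⇒ Seden lohof
The regular Seden reflex would be 'lohof', but the attested form is 'lohufi'. The correspondence is irregular, so they are not cognates (the Seden form has a different source).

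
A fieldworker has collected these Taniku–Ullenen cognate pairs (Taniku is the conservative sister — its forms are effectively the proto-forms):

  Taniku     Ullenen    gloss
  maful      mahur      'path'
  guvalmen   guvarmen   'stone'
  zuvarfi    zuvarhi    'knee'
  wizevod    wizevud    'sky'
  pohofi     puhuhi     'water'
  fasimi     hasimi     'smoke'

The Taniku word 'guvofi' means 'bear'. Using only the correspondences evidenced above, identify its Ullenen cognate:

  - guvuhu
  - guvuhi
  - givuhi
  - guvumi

guvuhi

pohofi ~ puhuhi — Taniku o corresponds to Ullenen u after a consonant, before a labial obstruent.
pohofi ~ puhuhi — Taniku f corresponds to Ullenen h between vowels (before a front vowel).
Applying these to Taniku 'guvofi':
  guvofi → guvufi   (o→u after a consonant, before a labial obstruent)
  guvufi → guvuhi   (f→h between vowels (before a front vowel))
So the Ullenen cognate is 'guvuhi'.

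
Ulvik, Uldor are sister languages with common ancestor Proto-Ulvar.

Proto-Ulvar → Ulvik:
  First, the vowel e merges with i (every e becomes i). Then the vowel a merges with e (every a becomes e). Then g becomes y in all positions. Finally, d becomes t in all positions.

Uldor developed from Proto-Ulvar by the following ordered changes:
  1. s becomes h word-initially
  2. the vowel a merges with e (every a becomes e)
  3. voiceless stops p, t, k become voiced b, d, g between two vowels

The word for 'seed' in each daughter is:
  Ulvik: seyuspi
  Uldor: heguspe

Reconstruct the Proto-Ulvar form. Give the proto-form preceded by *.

Position 1: Ulvik has s, Uldor has h. Ulvik preserves s here (none of its changes turn any other segment into s), so the proto-segment is *s.
Position 7: Ulvik has i, Uldor has e. Taking the neighbouring segments as reconstructed: Ulvik i could go back to *e or *i; Uldor e could go back to *a or *e — the one source consistent with every daughter is *e.
Position 3: Ulvik has y, Uldor has g. Taking the neighbouring segments as reconstructed: Ulvik y could go back to *g or *y; Uldor g could go back to *k or *g — the one source consistent with every daughter is *g.
Verify the candidate proto-form against each daughter:
Ulvik: start from *saguspe.
  rule 1 (vowel merger): saguspe → saguspi
  rule 2 (vowel merger): saguspi → seguspi
  rule 3 (unconditioned shift): seguspi → seyuspi
  rule 4: no change — seyuspi
  ⇒ Ulvik seyuspi
Uldor: *saguspe > haguspe > heguspe  (by debuccalisation, vowel merger)
*saguspe is the unique common source.

*saguspe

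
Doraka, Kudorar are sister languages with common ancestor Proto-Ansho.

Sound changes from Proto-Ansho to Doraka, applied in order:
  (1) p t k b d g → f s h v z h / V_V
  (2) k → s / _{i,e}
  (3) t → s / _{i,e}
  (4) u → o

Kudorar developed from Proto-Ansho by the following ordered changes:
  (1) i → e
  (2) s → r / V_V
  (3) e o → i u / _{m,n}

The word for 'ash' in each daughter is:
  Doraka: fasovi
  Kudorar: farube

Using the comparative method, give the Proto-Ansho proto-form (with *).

Position 5: Doraka has v, Kudorar has b. Kudorar preserves b here (none of its changes turn any other segment into b), so the proto-segment is *b.
Position 6: Doraka has i, Kudorar has e. Doraka preserves i here (none of its changes turn any other segment into i), so the proto-segment is *i.
Verify the candidate proto-form against each daughter:
Doraka: *fasubi
  fasubi → fasuvi   [intervocalic lenition]
  fasuvi (rule 2 does not apply)
  fasuvi (rule 3 does not apply)
  fasuvi → fasovi   [vowel merger]
  giving Doraka fasovi.
Kudorar: start from *fasubi.
  rule 1 (vowel merger): fasubi → fasube
  rule 2 (rhotacism): fasube → farube
  rule 3: no change — farube
  ⇒ Kudorar farube
Only *fasubi yields all of Doraka fasovi, Kudorar farube.

*fasubi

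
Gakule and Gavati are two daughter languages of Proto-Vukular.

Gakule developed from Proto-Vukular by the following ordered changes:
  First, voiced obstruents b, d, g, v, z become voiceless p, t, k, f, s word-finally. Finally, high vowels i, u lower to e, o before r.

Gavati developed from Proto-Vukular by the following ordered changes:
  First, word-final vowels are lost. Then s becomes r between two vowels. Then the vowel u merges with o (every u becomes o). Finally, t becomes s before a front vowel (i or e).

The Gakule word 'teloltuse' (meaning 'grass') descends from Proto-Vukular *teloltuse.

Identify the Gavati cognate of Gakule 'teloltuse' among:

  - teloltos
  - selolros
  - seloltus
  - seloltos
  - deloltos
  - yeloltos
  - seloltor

Gavati: start from *teloltuse.
  rule 1 (apocope): teloltuse → teloltus
  rule 2: no change — teloltus
  rule 3 (vowel merger): teloltus → teloltos
  rule 4 (palatalisation): teloltos → seloltos
  ⇒ Gavati seloltos
Only 'seloltos' matches the regular Gavati development of *teloltuse.

seloltos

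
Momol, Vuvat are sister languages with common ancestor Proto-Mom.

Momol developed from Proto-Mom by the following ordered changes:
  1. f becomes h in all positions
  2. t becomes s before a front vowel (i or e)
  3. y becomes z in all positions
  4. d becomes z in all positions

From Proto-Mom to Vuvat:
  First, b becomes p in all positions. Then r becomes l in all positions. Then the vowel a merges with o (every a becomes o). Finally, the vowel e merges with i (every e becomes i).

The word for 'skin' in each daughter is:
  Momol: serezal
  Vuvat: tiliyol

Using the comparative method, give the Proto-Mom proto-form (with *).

*tereyal

Position 1: Momol has s, Vuvat has t. Vuvat preserves t here (none of its changes turn any other segment into t), so the proto-segment is *t.
Position 4: Momol has e, Vuvat has i. Momol preserves e here (none of its changes turn any other segment into e), so the proto-segment is *e.
Continuing position by position gives *tereyal; check it forward:
Momol: start from *tereyal.
  rule 1: no change — tereyal
  rule 2 (palatalisation): tereyal → sereyal
  rule 3 (unconditioned shift): sereyal → serezal
  rule 4: no change — serezal
  ⇒ Momol serezal
Vuvat: start from *tereyal.
  rule 1: no change — tereyal
  rule 2 (unconditioned shift): tereyal → teleyal
  rule 3 (vowel merger): teleyal → teleyol
  rule 4 (vowel merger): teleyol → tiliyol
  ⇒ Vuvat tiliyol
Only *tereyal yields all of Momol serezal, Vuvat tiliyol.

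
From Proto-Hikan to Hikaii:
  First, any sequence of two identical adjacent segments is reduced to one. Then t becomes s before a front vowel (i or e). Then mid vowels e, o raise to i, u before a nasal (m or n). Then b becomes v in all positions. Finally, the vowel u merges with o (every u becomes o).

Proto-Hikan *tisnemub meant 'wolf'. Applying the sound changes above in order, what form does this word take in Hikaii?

Hikaii: start from *tisnemub.
  rule 1: no change — tisnemub
  rule 2 (palatalisation): tisnemub → sisnemub
  rule 3 (pre-nasal raising): sisnemub → sisnimub
  rule 4 (unconditioned shift): sisnimub → sisnimuv
  rule 5 (vowel merger): sisnimuv → sisnimov
  ⇒ Hikaii sisnimov

sisnimov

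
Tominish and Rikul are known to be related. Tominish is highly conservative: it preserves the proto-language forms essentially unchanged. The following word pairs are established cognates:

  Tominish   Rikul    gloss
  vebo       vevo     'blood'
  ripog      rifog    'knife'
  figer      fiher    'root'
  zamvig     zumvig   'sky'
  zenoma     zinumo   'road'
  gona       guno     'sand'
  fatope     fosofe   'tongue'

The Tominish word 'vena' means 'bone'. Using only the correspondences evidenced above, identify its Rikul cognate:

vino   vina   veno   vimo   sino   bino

zenoma ~ zinumo — Tominish e corresponds to Rikul i after a consonant, before a nasal.
zenoma ~ zinumo, gona ~ guno — Tominish a corresponds to Rikul o word-finally.
Applying these to Tominish 'vena':
  vena → vina   (e→i after a consonant, before a nasal)
  vina → vino   (a→o word-finally)
So the Rikul cognate is 'vino'.

vino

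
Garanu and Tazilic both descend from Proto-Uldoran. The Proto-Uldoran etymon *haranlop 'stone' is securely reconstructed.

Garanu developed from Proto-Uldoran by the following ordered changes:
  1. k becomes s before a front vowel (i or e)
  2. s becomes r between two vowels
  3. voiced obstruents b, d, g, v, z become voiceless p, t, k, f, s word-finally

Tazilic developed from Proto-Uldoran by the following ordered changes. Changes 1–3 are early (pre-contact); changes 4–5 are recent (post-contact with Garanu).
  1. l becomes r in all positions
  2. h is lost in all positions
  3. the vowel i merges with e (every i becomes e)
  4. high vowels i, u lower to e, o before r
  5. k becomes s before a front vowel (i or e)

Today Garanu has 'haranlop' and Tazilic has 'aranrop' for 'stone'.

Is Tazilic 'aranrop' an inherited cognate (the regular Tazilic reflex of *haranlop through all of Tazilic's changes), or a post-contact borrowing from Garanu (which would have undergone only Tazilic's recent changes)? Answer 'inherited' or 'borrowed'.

If inherited, *haranlop would pass through all of Tazilic's changes:
Tazilic: start from *haranlop.
  rule 1 (unconditioned shift): haranlop → haranrop
  rule 2 (h-loss): haranrop → aranrop
  rule 3: no change — aranrop
  rule 4: no change — aranrop
  rule 5: no change — aranrop
  ⇒ Tazilic aranrop
If borrowed from Garanu 'haranlop' after the early changes, it would undergo only the recent ones:
  rule 4 (pre-rhotic lowering): no change (haranlop)
  rule 5 (palatalisation): no change (haranlop)
  ⇒ as a loan: haranlop
Tazilic 'aranrop' matches the inherited outcome exactly, so it is an inherited cognate, not a loan.

inherited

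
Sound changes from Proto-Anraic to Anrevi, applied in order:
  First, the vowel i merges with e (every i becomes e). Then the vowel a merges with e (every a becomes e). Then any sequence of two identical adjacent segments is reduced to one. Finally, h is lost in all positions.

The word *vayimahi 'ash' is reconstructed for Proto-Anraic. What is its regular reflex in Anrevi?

Anrevi: *vayimahi > vayemahe > veyemehe > veyemee  (by vowel merger, vowel merger, h-loss)

veyemee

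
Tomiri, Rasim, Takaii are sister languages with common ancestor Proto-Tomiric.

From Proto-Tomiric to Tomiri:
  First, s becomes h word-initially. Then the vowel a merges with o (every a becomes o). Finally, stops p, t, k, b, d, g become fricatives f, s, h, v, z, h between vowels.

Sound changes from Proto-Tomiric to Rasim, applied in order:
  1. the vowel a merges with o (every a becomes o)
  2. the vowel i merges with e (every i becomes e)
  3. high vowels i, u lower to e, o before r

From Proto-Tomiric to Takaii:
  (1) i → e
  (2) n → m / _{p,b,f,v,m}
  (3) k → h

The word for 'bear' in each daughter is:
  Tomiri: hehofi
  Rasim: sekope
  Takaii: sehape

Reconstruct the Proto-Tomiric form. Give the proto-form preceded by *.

Position 5: Tomiri has f, Rasim has p, Takaii has p. Rasim preserves p here (none of its changes turn any other segment into p), so the proto-segment is *p.
Position 1: Tomiri has h, Rasim has s, Takaii has s. Rasim preserves s here (none of its changes turn any other segment into s), so the proto-segment is *s.
Continuing position by position gives *sekapi; check it forward:
Tomiri: *sekapi > hekapi > hekopi > hehofi  (by debuccalisation, vowel merger, intervocalic lenition)
Rasim: *sekapi > sekopi > sekope  (by vowel merger, vowel merger)
Takaii: *sekapi
  sekapi → sekape   [vowel merger]
  sekape (rule 2 does not apply)
  sekape → sehape   [unconditioned shift]
  giving Takaii sehape.
No other proto-form is consistent with every reflex, so the reconstruction is *sekapi.

*sekapi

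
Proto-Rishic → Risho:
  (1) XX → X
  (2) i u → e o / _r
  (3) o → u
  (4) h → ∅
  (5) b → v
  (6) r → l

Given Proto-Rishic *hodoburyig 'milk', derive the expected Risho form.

uduvulyig

Risho: *hodoburyig
  hodoburyig (rule 1 does not apply)
  hodoburyig → hodoboryig   [pre-rhotic lowering]
  hodoboryig → huduburyig   [vowel merger]
  huduburyig → uduburyig   [h-loss]
  uduburyig → uduvuryig   [unconditioned shift]
  uduvuryig → uduvulyig   [unconditioned shift]
  giving Risho uduvulyig.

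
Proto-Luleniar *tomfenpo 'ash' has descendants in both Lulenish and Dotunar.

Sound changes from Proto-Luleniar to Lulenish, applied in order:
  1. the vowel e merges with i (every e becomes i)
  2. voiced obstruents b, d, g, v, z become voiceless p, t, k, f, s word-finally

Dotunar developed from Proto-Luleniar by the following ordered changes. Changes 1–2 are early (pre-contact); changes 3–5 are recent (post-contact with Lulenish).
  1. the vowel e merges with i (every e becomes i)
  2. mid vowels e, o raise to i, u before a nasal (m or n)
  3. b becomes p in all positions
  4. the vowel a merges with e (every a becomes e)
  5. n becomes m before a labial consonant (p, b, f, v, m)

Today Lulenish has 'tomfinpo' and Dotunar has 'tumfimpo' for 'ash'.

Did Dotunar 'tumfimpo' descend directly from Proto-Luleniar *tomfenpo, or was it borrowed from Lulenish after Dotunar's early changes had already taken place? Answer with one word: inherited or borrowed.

If inherited, *tomfenpo would pass through all of Dotunar's changes:
Dotunar: *tomfenpo
  tomfenpo → tomfinpo   [vowel merger]
  tomfinpo → tumfinpo   [pre-nasal raising]
  tumfinpo (rule 3 does not apply)
  tumfinpo (rule 4 does not apply)
  tumfinpo → tumfimpo   [nasal place assimilation]
  giving Dotunar tumfimpo.
If borrowed from Lulenish 'tomfinpo' after the early changes, it would undergo only the recent ones:
  rule 3 (unconditioned shift): no change (tomfinpo)
  rule 4 (vowel merger): no change (tomfinpo)
  rule 5 (nasal place assimilation): tomfinpo → tomfimpo
  ⇒ as a loan: tomfimpo
Dotunar 'tumfimpo' matches the inherited outcome exactly, so it is an inherited cognate, not a loan.

inherited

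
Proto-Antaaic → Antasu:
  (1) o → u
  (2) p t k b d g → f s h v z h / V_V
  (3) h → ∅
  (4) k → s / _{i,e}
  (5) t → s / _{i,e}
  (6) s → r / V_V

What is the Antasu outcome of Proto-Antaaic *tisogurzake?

Antasu: *tisogurzake
  tisogurzake → tisugurzake   [vowel merger]
  tisugurzake → tisuhurzahe   [intervocalic lenition]
  tisuhurzahe → tisuurzae   [h-loss]
  tisuurzae (rule 4 does not apply)
  tisuurzae → sisuurzae   [palatalisation]
  sisuurzae → siruurzae   [rhotacism]
  giving Antasu siruurzae.

siruurzae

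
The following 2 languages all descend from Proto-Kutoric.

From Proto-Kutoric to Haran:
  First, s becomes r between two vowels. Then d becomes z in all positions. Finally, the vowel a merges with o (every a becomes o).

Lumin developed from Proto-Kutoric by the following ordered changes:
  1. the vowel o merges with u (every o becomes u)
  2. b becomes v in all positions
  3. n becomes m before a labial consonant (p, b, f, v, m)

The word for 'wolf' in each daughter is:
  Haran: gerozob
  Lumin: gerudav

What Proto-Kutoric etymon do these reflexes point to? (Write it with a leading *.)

*gerodab

Position 7: Haran has b, Lumin has v. Haran preserves b here (none of its changes turn any other segment into b), so the proto-segment is *b.
Position 6: Haran has o, Lumin has a. Lumin preserves a here (none of its changes turn any other segment into a), so the proto-segment is *a.
Continuing position by position gives *gerodab; check it forward:
Haran: *gerodab
  gerodab (rule 1 does not apply)
  gerodab → gerozab   [unconditioned shift]
  gerozab → gerozob   [vowel merger]
  giving Haran gerozob.
Lumin: start from *gerodab.
  rule 1 (vowel merger): gerodab → gerudab
  rule 2 (unconditioned shift): gerudab → gerudav
  rule 3: no change — gerudav
  ⇒ Lumin gerudav
*gerodab is the unique common source.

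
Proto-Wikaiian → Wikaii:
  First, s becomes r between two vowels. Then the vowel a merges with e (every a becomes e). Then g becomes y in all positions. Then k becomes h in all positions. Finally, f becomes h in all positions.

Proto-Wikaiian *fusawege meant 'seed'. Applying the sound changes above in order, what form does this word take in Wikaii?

Wikaii: *fusawege
  fusawege → furawege   [rhotacism]
  furawege → furewege   [vowel merger]
  furewege → fureweye   [unconditioned shift]
  fureweye (rule 4 does not apply)
  fureweye → hureweye   [unconditioned shift]
  giving Wikaii hureweye.

hureweye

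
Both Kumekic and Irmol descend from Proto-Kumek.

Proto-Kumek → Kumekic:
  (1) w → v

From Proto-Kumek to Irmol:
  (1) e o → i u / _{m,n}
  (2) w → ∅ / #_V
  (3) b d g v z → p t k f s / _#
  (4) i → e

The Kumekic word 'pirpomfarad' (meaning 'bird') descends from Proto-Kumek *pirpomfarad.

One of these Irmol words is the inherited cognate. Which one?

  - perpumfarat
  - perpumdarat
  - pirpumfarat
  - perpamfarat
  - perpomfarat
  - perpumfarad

Irmol: *pirpomfarad
  pirpomfarad → pirpumfarad   [pre-nasal raising]
  pirpumfarad (rule 2 does not apply)
  pirpumfarad → pirpumfarat   [final devoicing]
  pirpumfarat → perpumfarat   [vowel merger]
  giving Irmol perpumfarat.

perpumfarat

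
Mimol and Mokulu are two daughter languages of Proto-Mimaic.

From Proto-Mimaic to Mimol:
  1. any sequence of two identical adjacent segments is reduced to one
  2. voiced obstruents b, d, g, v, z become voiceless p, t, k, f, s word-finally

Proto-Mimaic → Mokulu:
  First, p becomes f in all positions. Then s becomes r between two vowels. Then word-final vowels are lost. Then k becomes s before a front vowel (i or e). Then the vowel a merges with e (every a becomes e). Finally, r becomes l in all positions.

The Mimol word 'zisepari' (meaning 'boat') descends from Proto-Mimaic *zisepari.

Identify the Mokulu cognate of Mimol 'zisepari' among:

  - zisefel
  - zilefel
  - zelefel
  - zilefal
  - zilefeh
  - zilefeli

Mokulu: *zisepari > zisefari > zirefari > zirefar > zirefer > zilefel  (by unconditioned shift, rhotacism, apocope, vowel merger, unconditioned shift)
Only 'zilefel' matches the regular Mokulu development of *zisepari.

zilefel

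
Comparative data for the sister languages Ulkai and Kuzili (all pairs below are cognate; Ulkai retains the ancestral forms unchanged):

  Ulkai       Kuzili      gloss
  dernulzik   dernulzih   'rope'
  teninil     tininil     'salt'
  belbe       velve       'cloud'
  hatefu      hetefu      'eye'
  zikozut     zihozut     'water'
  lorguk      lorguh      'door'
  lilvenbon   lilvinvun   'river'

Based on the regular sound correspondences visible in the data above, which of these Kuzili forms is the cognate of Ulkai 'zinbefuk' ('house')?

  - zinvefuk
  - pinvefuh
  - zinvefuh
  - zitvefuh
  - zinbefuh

zinvefuh

belbe ~ velve — Ulkai b corresponds to Kuzili v after a consonant, before a front vowel.
dernulzik ~ dernulzih, lorguk ~ lorguh — Ulkai k corresponds to Kuzili h word-finally.
Applying these to Ulkai 'zinbefuk':
  zinbefuk → zinvefuk   (b→v after a consonant, before a front vowel)
  zinvefuk → zinvefuh   (k→h word-finally)
So the Kuzili cognate is 'zinvefuh'.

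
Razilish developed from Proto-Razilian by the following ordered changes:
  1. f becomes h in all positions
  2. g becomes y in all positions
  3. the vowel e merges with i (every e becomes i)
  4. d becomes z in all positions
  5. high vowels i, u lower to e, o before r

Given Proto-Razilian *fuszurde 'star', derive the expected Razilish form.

huszorzi

Razilish: *fuszurde > huszurde > huszurdi > huszurzi > huszorzi  (by unconditioned shift, vowel merger, unconditioned shift, pre-rhotic lowering)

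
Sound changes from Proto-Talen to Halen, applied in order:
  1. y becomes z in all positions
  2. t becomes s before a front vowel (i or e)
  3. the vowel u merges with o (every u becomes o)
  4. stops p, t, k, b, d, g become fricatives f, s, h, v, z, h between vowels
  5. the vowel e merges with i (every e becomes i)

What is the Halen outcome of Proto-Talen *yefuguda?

zifohoza

Halen: *yefuguda > zefuguda > zefogoda > zefohoza > zifohoza  (by unconditioned shift, vowel merger, intervocalic lenition, vowel merger)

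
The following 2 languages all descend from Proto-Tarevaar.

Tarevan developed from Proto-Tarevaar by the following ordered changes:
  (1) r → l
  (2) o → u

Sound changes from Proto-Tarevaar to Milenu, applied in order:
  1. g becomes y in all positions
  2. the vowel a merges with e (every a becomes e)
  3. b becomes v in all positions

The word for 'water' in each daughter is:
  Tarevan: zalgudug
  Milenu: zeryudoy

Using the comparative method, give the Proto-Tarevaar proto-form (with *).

Position 3: Tarevan has l, Milenu has r. Milenu preserves r here (none of its changes turn any other segment into r), so the proto-segment is *r.
Position 8: Tarevan has g, Milenu has y. Tarevan preserves g here (none of its changes turn any other segment into g), so the proto-segment is *g.
Position 4: Tarevan has g, Milenu has y. Tarevan preserves g here (none of its changes turn any other segment into g), so the proto-segment is *g.
Verify the candidate proto-form against each daughter:
Tarevan: *zargudog
  zargudog → zalgudog   [unconditioned shift]
  zalgudog → zalgudug   [vowel merger]
  giving Tarevan zalgudug.
Milenu: *zargudog > zaryudoy > zeryudoy  (by unconditioned shift, vowel merger)
Only *zargudog yields all of Tarevan zalgudug, Milenu zeryudoy.

*zargudog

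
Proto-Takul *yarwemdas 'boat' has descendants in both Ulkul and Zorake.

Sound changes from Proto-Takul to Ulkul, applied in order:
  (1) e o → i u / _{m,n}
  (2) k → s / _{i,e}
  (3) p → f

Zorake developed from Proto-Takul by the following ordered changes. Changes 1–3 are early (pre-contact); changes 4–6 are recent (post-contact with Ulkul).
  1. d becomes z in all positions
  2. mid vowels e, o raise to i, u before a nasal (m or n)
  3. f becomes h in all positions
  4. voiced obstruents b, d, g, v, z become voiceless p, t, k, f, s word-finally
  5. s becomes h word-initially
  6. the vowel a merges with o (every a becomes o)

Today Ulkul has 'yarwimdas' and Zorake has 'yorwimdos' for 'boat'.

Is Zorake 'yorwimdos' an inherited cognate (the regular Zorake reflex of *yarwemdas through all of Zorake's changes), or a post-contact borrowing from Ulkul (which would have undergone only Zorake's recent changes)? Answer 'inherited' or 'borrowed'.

borrowed

If inherited, *yarwemdas would pass through all of Zorake's changes:
Zorake: *yarwemdas
  yarwemdas → yarwemzas   [unconditioned shift]
  yarwemzas → yarwimzas   [pre-nasal raising]
  yarwimzas (rule 3 does not apply)
  yarwimzas (rule 4 does not apply)
  yarwimzas (rule 5 does not apply)
  yarwimzas → yorwimzos   [vowel merger]
  giving Zorake yorwimzos.
If borrowed from Ulkul 'yarwimdas' after the early changes, it would undergo only the recent ones:
  rule 4 (final devoicing): no change (yarwimdas)
  rule 5 (debuccalisation): no change (yarwimdas)
  rule 6 (vowel merger): yarwimdas → yorwimdos
  ⇒ as a loan: yorwimdos
Zorake 'yorwimdos' matches the loan outcome 'yorwimdos', not the inherited 'yorwimzos' — it skipped the early Zorake changes, so it was borrowed from Ulkul.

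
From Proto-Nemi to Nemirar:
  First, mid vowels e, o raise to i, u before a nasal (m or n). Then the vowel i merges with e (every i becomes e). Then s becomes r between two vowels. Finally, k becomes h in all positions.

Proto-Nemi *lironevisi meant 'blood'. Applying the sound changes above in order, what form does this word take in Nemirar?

lerunevere

Nemirar: *lironevisi > lirunevisi > lerunevese > lerunevere  (by pre-nasal raising, vowel merger, rhotacism)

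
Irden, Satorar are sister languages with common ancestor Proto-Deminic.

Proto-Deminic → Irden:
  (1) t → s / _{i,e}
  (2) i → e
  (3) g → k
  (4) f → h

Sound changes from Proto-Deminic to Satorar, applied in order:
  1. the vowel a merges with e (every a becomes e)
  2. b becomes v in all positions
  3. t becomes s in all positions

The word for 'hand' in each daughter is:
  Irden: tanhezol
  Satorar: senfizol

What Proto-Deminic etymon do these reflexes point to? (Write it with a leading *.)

Position 4: Irden has h, Satorar has f. Satorar preserves f here (none of its changes turn any other segment into f), so the proto-segment is *f.
Position 2: Irden has a, Satorar has e. Irden preserves a here (none of its changes turn any other segment into a), so the proto-segment is *a.
Continuing position by position gives *tanfizol; check it forward:
Irden: *tanfizol > tanfezol > tanhezol  (by vowel merger, unconditioned shift)
Satorar: *tanfizol
  tanfizol → tenfizol   [vowel merger]
  tenfizol (rule 2 does not apply)
  tenfizol → senfizol   [unconditioned shift]
  giving Satorar senfizol.
No other proto-form is consistent with every reflex, so the reconstruction is *tanfizol.

*tanfizol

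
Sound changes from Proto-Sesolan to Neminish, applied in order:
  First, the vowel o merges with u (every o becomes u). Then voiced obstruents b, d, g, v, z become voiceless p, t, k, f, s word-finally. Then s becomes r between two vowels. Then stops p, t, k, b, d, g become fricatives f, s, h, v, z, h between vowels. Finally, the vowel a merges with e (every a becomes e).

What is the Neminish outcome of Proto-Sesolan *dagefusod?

dehefurut

Neminish: start from *dagefusod.
  rule 1 (vowel merger): dagefusod → dagefusud
  rule 2 (final devoicing): dagefusud → dagefusut
  rule 3 (rhotacism): dagefusut → dagefurut
  rule 4 (intervocalic lenition): dagefurut → dahefurut
  rule 5 (vowel merger): dahefurut → dehefurut
  ⇒ Neminish dehefurut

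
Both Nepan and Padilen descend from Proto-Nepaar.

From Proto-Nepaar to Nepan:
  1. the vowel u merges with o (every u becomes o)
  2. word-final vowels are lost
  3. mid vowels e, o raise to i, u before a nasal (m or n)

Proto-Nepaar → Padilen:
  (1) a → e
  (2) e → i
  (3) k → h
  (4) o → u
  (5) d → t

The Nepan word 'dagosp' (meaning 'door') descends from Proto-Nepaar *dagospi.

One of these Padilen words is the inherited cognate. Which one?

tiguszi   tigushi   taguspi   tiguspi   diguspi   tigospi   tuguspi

Padilen: start from *dagospi.
  rule 1 (vowel merger): dagospi → degospi
  rule 2 (vowel merger): degospi → digospi
  rule 3: no change — digospi
  rule 4 (vowel merger): digospi → diguspi
  rule 5 (unconditioned shift): diguspi → tiguspi
  ⇒ Padilen tiguspi
Among the options, 'tiguspi' alone shows every Padilen change applied in order.

tiguspi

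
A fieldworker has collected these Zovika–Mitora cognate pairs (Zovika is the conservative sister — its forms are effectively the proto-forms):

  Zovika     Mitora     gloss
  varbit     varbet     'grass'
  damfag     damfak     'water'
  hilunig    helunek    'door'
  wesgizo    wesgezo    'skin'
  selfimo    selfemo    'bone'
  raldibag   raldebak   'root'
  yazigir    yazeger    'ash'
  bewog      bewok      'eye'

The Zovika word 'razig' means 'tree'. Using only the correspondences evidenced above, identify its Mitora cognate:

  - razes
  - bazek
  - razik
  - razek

razek

varbit ~ varbet, hilunig ~ helunek — Zovika i corresponds to Mitora e after a consonant, before a consonant other than r, m, n, p, b, f, v.
damfag ~ damfak, hilunig ~ helunek — Zovika g corresponds to Mitora k word-finally.
Applying these to Zovika 'razig':
  razig → razeg   (i→e after a consonant, before a consonant other than r, m, n, p, b, f, v)
  razeg → razek   (g→k word-finally)
So the Mitora cognate is 'razek'.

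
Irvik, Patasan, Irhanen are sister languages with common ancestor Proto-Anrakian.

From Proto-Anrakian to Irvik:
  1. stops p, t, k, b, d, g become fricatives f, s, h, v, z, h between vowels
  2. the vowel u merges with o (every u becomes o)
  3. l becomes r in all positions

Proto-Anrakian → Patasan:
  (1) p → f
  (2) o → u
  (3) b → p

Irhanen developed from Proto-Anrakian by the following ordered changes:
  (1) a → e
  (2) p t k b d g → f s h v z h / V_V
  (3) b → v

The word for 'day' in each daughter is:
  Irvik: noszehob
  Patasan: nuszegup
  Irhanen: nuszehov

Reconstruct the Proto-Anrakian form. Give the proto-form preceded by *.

*nuszegob

Position 8: Irvik has b, Patasan has p, Irhanen has v. Irvik preserves b here (none of its changes turn any other segment into b), so the proto-segment is *b.
Position 7: Irvik has o, Patasan has u, Irhanen has o. Irhanen preserves o here (none of its changes turn any other segment into o), so the proto-segment is *o.
Position 2: Irvik has o, Patasan has u, Irhanen has u. Irhanen preserves u here (none of its changes turn any other segment into u), so the proto-segment is *u.
Verify the candidate proto-form against each daughter:
Irvik: start from *nuszegob.
  rule 1 (intervocalic lenition): nuszegob → nuszehob
  rule 2 (vowel merger): nuszehob → noszehob
  rule 3: no change — noszehob
  ⇒ Irvik noszehob
Patasan: *nuszegob
  nuszegob (rule 1 does not apply)
  nuszegob → nuszegub   [vowel merger]
  nuszegub → nuszegup   [unconditioned shift]
  giving Patasan nuszegup.
Irhanen: start from *nuszegob.
  rule 1: no change — nuszegob
  rule 2 (intervocalic lenition): nuszegob → nuszehob
  rule 3 (unconditioned shift): nuszehob → nuszehov
  ⇒ Irhanen nuszehov
Only *nuszegob yields all of Irvik noszehob, Patasan nuszegup, Irhanen nuszehov.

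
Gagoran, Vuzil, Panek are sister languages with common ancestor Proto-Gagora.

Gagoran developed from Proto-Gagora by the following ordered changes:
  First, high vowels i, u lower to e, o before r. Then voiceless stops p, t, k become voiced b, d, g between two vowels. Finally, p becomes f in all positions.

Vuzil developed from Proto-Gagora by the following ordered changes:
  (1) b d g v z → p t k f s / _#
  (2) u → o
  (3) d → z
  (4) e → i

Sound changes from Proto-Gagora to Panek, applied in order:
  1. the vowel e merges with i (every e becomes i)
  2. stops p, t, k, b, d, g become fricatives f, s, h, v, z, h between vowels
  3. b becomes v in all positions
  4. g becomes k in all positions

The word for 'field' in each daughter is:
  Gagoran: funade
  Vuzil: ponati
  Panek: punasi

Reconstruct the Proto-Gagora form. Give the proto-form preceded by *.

Position 6: Gagoran has e, Vuzil has i, Panek has i. Taking the neighbouring segments as reconstructed: Gagoran e can only go back to *e; Vuzil i could go back to *e or *i; Panek i could go back to *e or *i — the one source consistent with every daughter is *e.
Position 2: Gagoran has u, Vuzil has o, Panek has u. Gagoran preserves u here (none of its changes turn any other segment into u), so the proto-segment is *u.
This points to *punate. Verify forward in each daughter:
Gagoran: *punate > punade > funade  (by intervocalic voicing, unconditioned shift)
Vuzil: *punate > ponate > ponati  (by vowel merger, vowel merger)
Panek: start from *punate.
  rule 1 (vowel merger): punate → punati
  rule 2 (intervocalic lenition): punati → punasi
  rule 3: no change — punasi
  rule 4: no change — punasi
  ⇒ Panek punasi
Only *punate yields all of Gagoran funade, Vuzil ponati, Panek punasi.

*punate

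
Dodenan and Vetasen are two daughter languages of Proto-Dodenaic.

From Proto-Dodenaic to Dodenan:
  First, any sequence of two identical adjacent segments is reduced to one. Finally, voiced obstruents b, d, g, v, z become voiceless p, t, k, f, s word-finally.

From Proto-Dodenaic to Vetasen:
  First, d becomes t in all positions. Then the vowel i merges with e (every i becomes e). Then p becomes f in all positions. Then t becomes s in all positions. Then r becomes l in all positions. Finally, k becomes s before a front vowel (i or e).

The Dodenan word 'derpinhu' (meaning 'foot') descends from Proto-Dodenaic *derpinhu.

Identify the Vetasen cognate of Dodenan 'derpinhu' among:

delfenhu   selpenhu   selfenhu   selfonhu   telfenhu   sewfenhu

selfenhu

Vetasen: *derpinhu > terpinhu > terpenhu > terfenhu > serfenhu > selfenhu  (by unconditioned shift, vowel merger, unconditioned shift, unconditioned shift, unconditioned shift)
Among the options, 'selfenhu' alone shows every Vetasen change applied in order.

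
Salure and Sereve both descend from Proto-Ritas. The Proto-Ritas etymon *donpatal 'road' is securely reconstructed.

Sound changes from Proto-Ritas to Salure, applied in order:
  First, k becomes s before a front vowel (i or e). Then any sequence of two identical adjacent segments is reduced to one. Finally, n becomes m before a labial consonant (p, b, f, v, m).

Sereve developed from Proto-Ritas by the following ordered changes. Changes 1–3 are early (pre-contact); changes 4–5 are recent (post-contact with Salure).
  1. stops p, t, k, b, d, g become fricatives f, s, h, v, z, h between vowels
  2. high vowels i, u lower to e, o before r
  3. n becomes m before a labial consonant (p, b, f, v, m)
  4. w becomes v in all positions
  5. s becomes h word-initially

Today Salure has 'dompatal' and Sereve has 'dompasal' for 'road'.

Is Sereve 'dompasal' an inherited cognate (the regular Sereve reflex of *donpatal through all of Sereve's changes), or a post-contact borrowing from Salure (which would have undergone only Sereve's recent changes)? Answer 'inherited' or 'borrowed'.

inherited

If inherited, *donpatal would pass through all of Sereve's changes:
Sereve: *donpatal
  donpatal → donpasal   [intervocalic lenition]
  donpasal (rule 2 does not apply)
  donpasal → dompasal   [nasal place assimilation]
  dompasal (rule 4 does not apply)
  dompasal (rule 5 does not apply)
  giving Sereve dompasal.
If borrowed from Salure 'dompatal' after the early changes, it would undergo only the recent ones:
  rule 4 (unconditioned shift): no change (dompatal)
  rule 5 (debuccalisation): no change (dompatal)
  ⇒ as a loan: dompatal
Sereve 'dompasal' matches the inherited outcome exactly, so it is an inherited cognate, not a loan.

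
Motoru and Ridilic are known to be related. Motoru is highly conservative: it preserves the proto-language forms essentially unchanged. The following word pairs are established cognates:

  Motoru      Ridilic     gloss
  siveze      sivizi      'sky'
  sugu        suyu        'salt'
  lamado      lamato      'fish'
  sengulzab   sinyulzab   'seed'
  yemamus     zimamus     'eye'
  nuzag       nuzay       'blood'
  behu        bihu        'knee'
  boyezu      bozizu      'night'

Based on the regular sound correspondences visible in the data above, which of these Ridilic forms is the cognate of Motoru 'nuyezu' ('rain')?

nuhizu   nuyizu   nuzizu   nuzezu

boyezu ~ bozizu — Motoru y corresponds to Ridilic z between vowels (before a front vowel).
siveze ~ sivizi, behu ~ bihu — Motoru e corresponds to Ridilic i after a consonant, before a consonant other than r, m, n, p, b, f, v.
Applying these to Motoru 'nuyezu':
  nuyezu → nuzezu   (y→z between vowels (before a front vowel))
  nuzezu → nuzizu   (e→i after a consonant, before a consonant other than r, m, n, p, b, f, v)
So the Ridilic cognate is 'nuzizu'.

nuzizu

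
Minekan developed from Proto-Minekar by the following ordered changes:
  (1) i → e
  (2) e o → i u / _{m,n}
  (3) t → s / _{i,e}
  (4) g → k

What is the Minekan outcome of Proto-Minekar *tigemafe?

Minekan: start from *tigemafe.
  rule 1 (vowel merger): tigemafe → tegemafe
  rule 2 (pre-nasal raising): tegemafe → tegimafe
  rule 3 (palatalisation): tegimafe → segimafe
  rule 4 (unconditioned shift): segimafe → sekimafe
  ⇒ Minekan sekimafe

sekimafe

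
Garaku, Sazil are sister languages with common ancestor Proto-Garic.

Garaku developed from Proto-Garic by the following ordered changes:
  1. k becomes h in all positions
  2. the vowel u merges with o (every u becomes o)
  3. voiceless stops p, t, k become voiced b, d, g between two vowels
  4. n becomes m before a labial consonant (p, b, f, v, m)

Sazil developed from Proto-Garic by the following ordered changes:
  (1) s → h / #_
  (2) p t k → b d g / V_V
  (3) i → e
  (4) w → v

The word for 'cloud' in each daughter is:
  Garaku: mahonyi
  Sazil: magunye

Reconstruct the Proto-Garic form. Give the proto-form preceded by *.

Position 3: Garaku has h, Sazil has g. Taking the neighbouring segments as reconstructed: Garaku h could go back to *k or *h; Sazil g could go back to *k or *g — the one source consistent with every daughter is *k.
Position 4: Garaku has o, Sazil has u. Sazil preserves u here (none of its changes turn any other segment into u), so the proto-segment is *u.
Position 7: Garaku has i, Sazil has e. Garaku preserves i here (none of its changes turn any other segment into i), so the proto-segment is *i.
This points to *makunyi. Verify forward in each daughter:
Garaku: *makunyi
  makunyi → mahunyi   [unconditioned shift]
  mahunyi → mahonyi   [vowel merger]
  mahonyi (rule 3 does not apply)
  mahonyi (rule 4 does not apply)
  giving Garaku mahonyi.
Sazil: start from *makunyi.
  rule 1: no change — makunyi
  rule 2 (intervocalic voicing): makunyi → magunyi
  rule 3 (vowel merger): magunyi → magunye
  rule 4: no change — magunye
  ⇒ Sazil magunye
No other proto-form is consistent with every reflex, so the reconstruction is *makunyi.

*makunyi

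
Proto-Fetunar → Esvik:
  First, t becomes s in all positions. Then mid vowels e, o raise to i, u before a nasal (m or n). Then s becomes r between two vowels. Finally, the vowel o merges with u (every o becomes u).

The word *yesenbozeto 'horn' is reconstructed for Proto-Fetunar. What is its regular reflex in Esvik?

yerinbuzeru

Esvik: start from *yesenbozeto.
  rule 1 (unconditioned shift): yesenbozeto → yesenbozeso
  rule 2 (pre-nasal raising): yesenbozeso → yesinbozeso
  rule 3 (rhotacism): yesinbozeso → yerinbozero
  rule 4 (vowel merger): yerinbozero → yerinbuzeru
  ⇒ Esvik yerinbuzeru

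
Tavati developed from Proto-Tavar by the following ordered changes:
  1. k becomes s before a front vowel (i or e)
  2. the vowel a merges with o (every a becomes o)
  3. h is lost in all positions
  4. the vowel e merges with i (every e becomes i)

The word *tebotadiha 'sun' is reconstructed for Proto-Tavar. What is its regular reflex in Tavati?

Tavati: start from *tebotadiha.
  rule 1: no change — tebotadiha
  rule 2 (vowel merger): tebotadiha → tebotodiho
  rule 3 (h-loss): tebotodiho → tebotodio
  rule 4 (vowel merger): tebotodio → tibotodio
  ⇒ Tavati tibotodio

tibotodio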